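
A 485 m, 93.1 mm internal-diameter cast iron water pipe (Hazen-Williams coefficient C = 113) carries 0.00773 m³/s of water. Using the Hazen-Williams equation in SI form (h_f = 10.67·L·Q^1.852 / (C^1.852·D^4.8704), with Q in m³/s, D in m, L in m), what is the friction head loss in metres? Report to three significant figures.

h_f = 10.67·485·0.00773^1.852 / (113^1.852·0.0931^4.8704) = 10.52 m

h_f ≈ 10.5 m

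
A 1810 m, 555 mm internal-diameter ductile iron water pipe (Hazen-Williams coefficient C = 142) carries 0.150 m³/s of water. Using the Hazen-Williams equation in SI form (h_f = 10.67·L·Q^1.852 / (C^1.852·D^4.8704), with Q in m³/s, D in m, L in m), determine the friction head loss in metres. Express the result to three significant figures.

h_f ≈ 1.05 m

h_f = 10.67·1810·0.150^1.852 / (142^1.852·0.555^4.8704) = 1.045 m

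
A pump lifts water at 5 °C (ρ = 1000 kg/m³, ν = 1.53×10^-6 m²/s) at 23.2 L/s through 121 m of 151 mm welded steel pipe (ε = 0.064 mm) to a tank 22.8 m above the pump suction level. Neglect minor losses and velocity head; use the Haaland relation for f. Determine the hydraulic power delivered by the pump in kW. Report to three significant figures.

P_hyd ≈ 5.49 kW

V = 4Q/(πD²) = 1.296 m/s; Re = 1.28×10^5; ε/D = 4.24×10^-4; f = 0.01913
h_f = f(L/D)V²/2g = 1.311 m
Total head H = z + h_f = 22.8 + 1.311 = 24.11 m
P_hyd = ρgQH = 1000·9.81·0.0232·24.11 = 5.488 kW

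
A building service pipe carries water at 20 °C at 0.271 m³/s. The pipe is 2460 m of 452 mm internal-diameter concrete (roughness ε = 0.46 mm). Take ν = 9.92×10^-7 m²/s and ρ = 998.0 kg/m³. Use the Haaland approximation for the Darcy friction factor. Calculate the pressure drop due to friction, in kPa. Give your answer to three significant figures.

Δp ≈ 156 kPa

V = 4Q/(πD²) = 4·0.271/(π·0.452²) = 1.689 m/s
Re = VD/ν = 1.689·0.452/9.92×10^-7 = 7.70×10^5 → turbulent
ε/D = 0.46/452 = 0.00102
Haaland: f = 0.02010
h_f = f(L/D)V²/(2g) = 0.02010·(2460/0.452)·1.689²/(2·9.81) = 15.90 m
Δp = ρg·h_f = 998.0·9.81·15.90 = 155.7 kPa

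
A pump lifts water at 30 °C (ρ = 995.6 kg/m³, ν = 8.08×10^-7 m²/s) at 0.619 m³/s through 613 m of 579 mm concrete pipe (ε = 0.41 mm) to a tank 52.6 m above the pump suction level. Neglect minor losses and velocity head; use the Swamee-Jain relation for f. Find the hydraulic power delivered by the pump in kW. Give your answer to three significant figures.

P_hyd ≈ 351 kW

V = 4Q/(πD²) = 2.351 m/s; Re = 1.68×10^6; ε/D = 7.08×10^-4; f = 0.01839
h_f = f(L/D)V²/2g = 5.485 m
Total head H = z + h_f = 52.6 + 5.485 = 58.09 m
P_hyd = ρgQH = 995.6·9.81·0.619·58.09 = 351.2 kW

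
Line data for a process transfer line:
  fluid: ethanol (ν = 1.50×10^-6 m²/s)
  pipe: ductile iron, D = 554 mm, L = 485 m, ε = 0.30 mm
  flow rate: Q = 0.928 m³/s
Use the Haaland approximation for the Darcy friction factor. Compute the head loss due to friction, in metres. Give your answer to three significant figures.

h_f ≈ 11.5 m

V = 4Q/(πD²) = 4·0.928/(π·0.554²) = 3.850 m/s
Re = VD/ν = 3.850·0.554/1.50×10^-6 = 1.42×10^6 → turbulent
ε/D = 0.30/554 = 5.42×10^-4
Haaland: f = 0.01733
h_f = f(L/D)V²/(2g) = 0.01733·(485/0.554)·3.850²/(2·9.81) = 11.46 m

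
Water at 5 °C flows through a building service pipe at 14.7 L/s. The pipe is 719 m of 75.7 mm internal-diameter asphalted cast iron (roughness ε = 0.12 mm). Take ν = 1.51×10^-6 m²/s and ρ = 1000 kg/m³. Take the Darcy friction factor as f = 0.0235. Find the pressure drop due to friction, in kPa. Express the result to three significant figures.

Δp ≈ 1190 kPa

V = 4Q/(πD²) = 4·0.0147/(π·0.0757²) = 3.266 m/s
h_f = f(L/D)V²/(2g) = 0.02350·(719/0.0757)·3.266²/(2·9.81) = 121.4 m
Δp = ρg·h_f = 1000·9.81·121.4 = 1191 kPa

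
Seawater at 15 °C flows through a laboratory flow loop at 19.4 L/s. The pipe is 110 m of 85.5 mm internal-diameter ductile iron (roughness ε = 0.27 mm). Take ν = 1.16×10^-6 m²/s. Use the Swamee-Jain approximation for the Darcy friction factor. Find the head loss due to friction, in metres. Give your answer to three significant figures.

h_f ≈ 20.4 m

V = 4Q/(πD²) = 4·0.0194/(π·0.0855²) = 3.379 m/s
Re = VD/ν = 3.379·0.0855/1.16×10^-6 = 2.49×10^5 → turbulent
ε/D = 0.27/85.5 = 0.00316
Swamee-Jain: f = 0.02723
h_f = f(L/D)V²/(2g) = 0.02723·(110/0.0855)·3.379²/(2·9.81) = 20.39 m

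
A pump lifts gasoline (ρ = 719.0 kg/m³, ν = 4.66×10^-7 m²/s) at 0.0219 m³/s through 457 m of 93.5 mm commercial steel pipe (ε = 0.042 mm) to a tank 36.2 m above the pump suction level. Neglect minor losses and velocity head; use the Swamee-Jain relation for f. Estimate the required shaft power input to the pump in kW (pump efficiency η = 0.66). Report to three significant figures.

P_shaft ≈ 18.7 kW

V = 4Q/(πD²) = 3.190 m/s; Re = 6.40×10^5; ε/D = 4.49×10^-4; f = 0.01724
h_f = f(L/D)V²/2g = 43.69 m
Total head H = z + h_f = 36.2 + 43.69 = 79.89 m
P_hyd = ρgQH = 719.0·9.81·0.0219·79.89 = 12.34 kW
P_shaft = P_hyd/η = 12.34/0.66 = 18.70 kW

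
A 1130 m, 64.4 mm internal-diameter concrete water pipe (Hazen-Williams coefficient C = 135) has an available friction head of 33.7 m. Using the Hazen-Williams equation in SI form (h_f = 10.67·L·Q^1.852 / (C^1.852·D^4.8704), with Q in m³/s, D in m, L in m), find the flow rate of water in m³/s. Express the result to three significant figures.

Rearranging: Q = [h_f·C^1.852·D^4.8704 / (10.67·L)]^(1/1.852)
Q = [33.7·135^1.852·0.0644^4.8704 / (10.67·1130)]^0.540 = 0.004160 m³/s

Q ≈ 0.00416 m³/s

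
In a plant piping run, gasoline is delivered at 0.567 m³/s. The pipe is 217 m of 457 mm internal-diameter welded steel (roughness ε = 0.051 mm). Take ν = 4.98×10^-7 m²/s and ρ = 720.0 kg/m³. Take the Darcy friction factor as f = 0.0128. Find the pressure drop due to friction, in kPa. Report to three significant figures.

V = 4Q/(πD²) = 4·0.567/(π·0.457²) = 3.457 m/s
h_f = f(L/D)V²/(2g) = 0.01280·(217/0.457)·3.457²/(2·9.81) = 3.701 m
Δp = ρg·h_f = 720.0·9.81·3.701 = 26.14 kPa

Δp ≈ 26.1 kPa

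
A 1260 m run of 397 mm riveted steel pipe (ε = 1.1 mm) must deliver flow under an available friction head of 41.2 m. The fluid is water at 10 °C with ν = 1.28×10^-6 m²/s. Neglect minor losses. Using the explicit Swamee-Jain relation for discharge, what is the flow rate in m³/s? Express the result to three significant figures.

Q ≈ 0.389 m³/s

Swamee-Jain (Type II): Q = -0.965·√(gD⁵h_f/L)·ln[ε/(3.7D) + √(3.17ν²L/(gD³h_f))]
√(gD⁵h_f/L) = √(9.81·0.397⁵·41.2/1260) = 0.05624
ε/(3.7D) = 7.49×10^-4; √(3.17ν²L/(gD³h_f)) = 1.61×10^-5
Q = -0.965·0.05624·ln(7.649×10^-4) = 0.3895 m³/s
Check: V = 3.15 m/s, Re = 9.76×10^5, f = 0.02581, h_f = 41.3 m ≈ 41.2 m ✓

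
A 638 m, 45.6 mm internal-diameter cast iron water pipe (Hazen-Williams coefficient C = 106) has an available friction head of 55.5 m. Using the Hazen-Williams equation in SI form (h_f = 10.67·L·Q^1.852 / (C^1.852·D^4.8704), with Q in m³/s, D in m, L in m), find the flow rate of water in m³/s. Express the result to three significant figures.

Q ≈ 0.00235 m³/s

Rearranging: Q = [h_f·C^1.852·D^4.8704 / (10.67·L)]^(1/1.852)
Q = [55.5·106^1.852·0.0456^4.8704 / (10.67·638)]^0.540 = 0.002349 m³/s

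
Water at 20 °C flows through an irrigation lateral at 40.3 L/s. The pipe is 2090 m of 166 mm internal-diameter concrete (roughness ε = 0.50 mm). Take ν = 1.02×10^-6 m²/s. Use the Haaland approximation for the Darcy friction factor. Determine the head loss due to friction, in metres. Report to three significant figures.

h_f ≈ 59.3 m

V = 4Q/(πD²) = 4·0.0403/(π·0.166²) = 1.862 m/s
Re = VD/ν = 1.862·0.166/1.02×10^-6 = 3.03×10^5 → turbulent
ε/D = 0.50/166 = 0.00301
Haaland: f = 0.02665
h_f = f(L/D)V²/(2g) = 0.02665·(2090/0.166)·1.862²/(2·9.81) = 59.29 m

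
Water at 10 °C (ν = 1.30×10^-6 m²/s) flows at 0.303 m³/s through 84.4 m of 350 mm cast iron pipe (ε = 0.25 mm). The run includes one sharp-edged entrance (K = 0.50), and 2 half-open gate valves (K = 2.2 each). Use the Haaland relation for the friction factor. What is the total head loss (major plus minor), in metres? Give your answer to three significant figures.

V = 4Q/(πD²) = 3.149 m/s; V²/2g = 0.5055 m
Re = 8.48×10^5, ε/D = 7.14×10^-4 → f = 0.01856 (Haaland)
Major: h_f = f(L/D)·V²/2g = 0.01856·241.1·0.5055 = 2.262 m
Minor: ΣK = 4.90; h_m = ΣK·V²/2g = 2.477 m
Total H_L = 2.262 + 2.477 = 4.739 m

H_L ≈ 4.74 m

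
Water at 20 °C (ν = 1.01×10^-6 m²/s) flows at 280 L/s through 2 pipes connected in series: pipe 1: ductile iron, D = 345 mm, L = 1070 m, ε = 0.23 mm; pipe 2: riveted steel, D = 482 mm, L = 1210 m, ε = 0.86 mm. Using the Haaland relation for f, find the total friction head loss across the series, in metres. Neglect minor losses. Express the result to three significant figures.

H ≈ 32.8 m

Pipe 1: V = 2.995 m/s, Re = 1.02×10^6, ε/D = 6.67×10^-4, f = 0.01822, h_1 = f(L/D)V²/2g = 25.83 m
Pipe 2: V = 1.535 m/s, Re = 7.32×10^5, ε/D = 0.00178, f = 0.02301, h_2 = f(L/D)V²/2g = 6.933 m
Series → Q common, losses add: H = Σh = 32.77 m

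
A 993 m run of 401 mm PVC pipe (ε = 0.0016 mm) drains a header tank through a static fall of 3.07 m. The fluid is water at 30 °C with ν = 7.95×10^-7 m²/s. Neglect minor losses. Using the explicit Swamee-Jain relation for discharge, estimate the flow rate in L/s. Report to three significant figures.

Swamee-Jain (Type II): Q = -0.965·√(gD⁵h_f/L)·ln[ε/(3.7D) + √(3.17ν²L/(gD³h_f))]
√(gD⁵h_f/L) = √(9.81·0.401⁵·3.07/993) = 0.01773
ε/(3.7D) = 1.08×10^-6; √(3.17ν²L/(gD³h_f)) = 3.20×10^-5
Q = -0.965·0.01773·ln(3.309×10^-5) = 0.1765 m³/s
Check: V = 1.40 m/s, Re = 7.05×10^5, f = 0.01240, h_f = 3.06 m ≈ 3.07 m ✓

Q ≈ 177 L/s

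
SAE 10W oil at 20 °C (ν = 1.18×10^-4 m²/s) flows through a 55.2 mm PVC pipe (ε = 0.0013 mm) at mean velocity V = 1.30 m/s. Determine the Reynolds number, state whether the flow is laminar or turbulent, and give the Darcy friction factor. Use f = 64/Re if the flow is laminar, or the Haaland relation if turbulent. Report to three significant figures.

Re = VD/ν = 1.300·0.0552/1.18×10^-4 = 608
Re < 2300 → laminar → f = 64/Re = 0.1052

Re ≈ 608; laminar; f = 64/Re ≈ 0.105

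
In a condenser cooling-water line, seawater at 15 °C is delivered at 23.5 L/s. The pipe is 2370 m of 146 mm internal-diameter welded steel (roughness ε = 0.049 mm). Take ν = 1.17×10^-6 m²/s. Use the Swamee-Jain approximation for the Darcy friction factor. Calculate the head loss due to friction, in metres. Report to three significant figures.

h_f ≈ 29.8 m

V = 4Q/(πD²) = 4·0.0235/(π·0.146²) = 1.404 m/s
Re = VD/ν = 1.404·0.146/1.17×10^-6 = 1.75×10^5 → turbulent
ε/D = 0.049/146 = 3.36×10^-4
Swamee-Jain: f = 0.01828
h_f = f(L/D)V²/(2g) = 0.01828·(2370/0.146)·1.404²/(2·9.81) = 29.80 m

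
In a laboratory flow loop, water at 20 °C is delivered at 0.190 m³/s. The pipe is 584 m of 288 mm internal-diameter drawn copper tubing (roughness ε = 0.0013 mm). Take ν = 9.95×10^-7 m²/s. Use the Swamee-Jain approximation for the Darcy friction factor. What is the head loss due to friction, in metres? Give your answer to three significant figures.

V = 4Q/(πD²) = 4·0.190/(π·0.288²) = 2.917 m/s
Re = VD/ν = 2.917·0.288/9.95×10^-7 = 8.44×10^5 → turbulent
ε/D = 0.0013/288 = 4.51×10^-6
Swamee-Jain: f = 0.01205
h_f = f(L/D)V²/(2g) = 0.01205·(584/0.288)·2.917²/(2·9.81) = 10.59 m

h_f ≈ 10.6 m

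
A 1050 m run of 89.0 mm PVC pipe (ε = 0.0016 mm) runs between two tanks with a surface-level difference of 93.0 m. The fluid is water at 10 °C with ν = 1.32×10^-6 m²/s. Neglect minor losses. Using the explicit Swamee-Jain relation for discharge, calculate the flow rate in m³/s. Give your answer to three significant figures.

Swamee-Jain (Type II): Q = -0.965·√(gD⁵h_f/L)·ln[ε/(3.7D) + √(3.17ν²L/(gD³h_f))]
√(gD⁵h_f/L) = √(9.81·0.0890⁵·93.0/1050) = 0.002203
ε/(3.7D) = 4.86×10^-6; √(3.17ν²L/(gD³h_f)) = 9.50×10^-5
Q = -0.965·0.002203·ln(9.982×10^-5) = 0.01958 m³/s
Check: V = 3.15 m/s, Re = 2.12×10^5, f = 0.01552, h_f = 92.5 m ≈ 93.0 m ✓

Q ≈ 0.0196 m³/s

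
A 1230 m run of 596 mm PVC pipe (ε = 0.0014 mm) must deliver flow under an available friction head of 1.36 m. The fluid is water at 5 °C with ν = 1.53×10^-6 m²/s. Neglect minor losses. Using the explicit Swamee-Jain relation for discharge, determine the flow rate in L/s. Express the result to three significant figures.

Swamee-Jain (Type II): Q = -0.965·√(gD⁵h_f/L)·ln[ε/(3.7D) + √(3.17ν²L/(gD³h_f))]
√(gD⁵h_f/L) = √(9.81·0.596⁵·1.36/1230) = 0.02856
ε/(3.7D) = 6.35×10^-7; √(3.17ν²L/(gD³h_f)) = 5.68×10^-5
Q = -0.965·0.02856·ln(5.748×10^-5) = 0.2691 m³/s
Check: V = 0.965 m/s, Re = 3.76×10^5, f = 0.01382, h_f = 1.35 m ≈ 1.36 m ✓

Q ≈ 269 L/s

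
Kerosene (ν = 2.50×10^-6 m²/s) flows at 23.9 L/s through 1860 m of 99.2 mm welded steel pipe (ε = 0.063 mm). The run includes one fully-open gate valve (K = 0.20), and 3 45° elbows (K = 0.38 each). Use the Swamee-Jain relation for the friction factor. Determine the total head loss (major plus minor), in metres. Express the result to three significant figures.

H_L ≈ 188 m

V = 4Q/(πD²) = 3.092 m/s; V²/2g = 0.4874 m
Re = 1.23×10^5, ε/D = 6.35×10^-4 → f = 0.02051 (Swamee-Jain)
Major: h_f = f(L/D)·V²/2g = 0.02051·18750·0.4874 = 187.4 m
Minor: ΣK = 1.34; h_m = ΣK·V²/2g = 0.6531 m
Total H_L = 187.4 + 0.6531 = 188.1 m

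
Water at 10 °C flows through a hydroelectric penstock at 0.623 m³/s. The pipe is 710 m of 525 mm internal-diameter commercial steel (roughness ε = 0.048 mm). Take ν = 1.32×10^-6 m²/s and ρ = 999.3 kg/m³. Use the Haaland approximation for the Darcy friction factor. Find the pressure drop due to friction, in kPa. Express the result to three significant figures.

V = 4Q/(πD²) = 4·0.623/(π·0.525²) = 2.878 m/s
Re = VD/ν = 2.878·0.525/1.32×10^-6 = 1.14×10^6 → turbulent
ε/D = 0.048/525 = 9.14×10^-5
Haaland: f = 0.01305
h_f = f(L/D)V²/(2g) = 0.01305·(710/0.525)·2.878²/(2·9.81) = 7.452 m
Δp = ρg·h_f = 999.3·9.81·7.452 = 73.05 kPa

Δp ≈ 73.1 kPa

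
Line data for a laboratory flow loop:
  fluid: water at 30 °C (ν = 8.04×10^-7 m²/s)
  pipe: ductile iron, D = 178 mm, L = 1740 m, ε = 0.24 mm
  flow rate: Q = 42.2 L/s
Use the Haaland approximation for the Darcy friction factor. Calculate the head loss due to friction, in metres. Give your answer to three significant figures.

V = 4Q/(πD²) = 4·0.0422/(π·0.178²) = 1.696 m/s
Re = VD/ν = 1.696·0.178/8.04×10^-7 = 3.75×10^5 → turbulent
ε/D = 0.24/178 = 0.00135
Haaland: f = 0.02175
h_f = f(L/D)V²/(2g) = 0.02175·(1740/0.178)·1.696²/(2·9.81) = 31.16 m

h_f ≈ 31.2 m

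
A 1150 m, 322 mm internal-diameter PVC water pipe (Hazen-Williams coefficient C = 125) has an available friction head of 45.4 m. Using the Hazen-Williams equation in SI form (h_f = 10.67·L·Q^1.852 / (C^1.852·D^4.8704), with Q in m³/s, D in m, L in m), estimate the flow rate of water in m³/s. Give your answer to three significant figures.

Q ≈ 0.309 m³/s

Rearranging: Q = [h_f·C^1.852·D^4.8704 / (10.67·L)]^(1/1.852)
Q = [45.4·125^1.852·0.322^4.8704 / (10.67·1150)]^0.540 = 0.3087 m³/s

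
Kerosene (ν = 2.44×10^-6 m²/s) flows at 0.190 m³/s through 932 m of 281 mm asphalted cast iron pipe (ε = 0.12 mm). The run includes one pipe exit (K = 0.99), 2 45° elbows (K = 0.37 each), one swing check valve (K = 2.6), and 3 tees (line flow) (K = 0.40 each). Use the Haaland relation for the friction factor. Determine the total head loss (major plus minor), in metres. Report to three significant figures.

V = 4Q/(πD²) = 3.064 m/s; V²/2g = 0.4784 m
Re = 3.53×10^5, ε/D = 4.27×10^-4 → f = 0.01744 (Haaland)
Major: h_f = f(L/D)·V²/2g = 0.01744·3317·0.4784 = 27.67 m
Minor: ΣK = 5.53; h_m = ΣK·V²/2g = 2.646 m
Total H_L = 27.67 + 2.646 = 30.32 m

H_L ≈ 30.3 m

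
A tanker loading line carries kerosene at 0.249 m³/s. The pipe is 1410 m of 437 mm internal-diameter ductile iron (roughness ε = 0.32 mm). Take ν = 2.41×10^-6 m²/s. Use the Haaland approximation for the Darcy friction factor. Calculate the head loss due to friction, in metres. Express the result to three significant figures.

V = 4Q/(πD²) = 4·0.249/(π·0.437²) = 1.660 m/s
Re = VD/ν = 1.660·0.437/2.41×10^-6 = 3.01×10^5 → turbulent
ε/D = 0.32/437 = 7.32×10^-4
Haaland: f = 0.01931
h_f = f(L/D)V²/(2g) = 0.01931·(1410/0.437)·1.660²/(2·9.81) = 8.750 m

h_f ≈ 8.75 m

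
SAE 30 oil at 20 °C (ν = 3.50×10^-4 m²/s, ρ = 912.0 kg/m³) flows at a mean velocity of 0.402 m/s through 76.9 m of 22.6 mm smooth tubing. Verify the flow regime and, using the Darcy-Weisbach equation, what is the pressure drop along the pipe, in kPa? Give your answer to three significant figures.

Re = VD/ν = 0.402·0.02260/3.50×10^-4 = 26.0 → laminar (Re < 2300)
f = 64/Re = 2.466
h_f = f(L/D)V²/(2g) = 2.466·(76.9/0.02260)·0.402²/(2·9.81) = 69.10 m
Δp = ρg·h_f = 912.0·9.81·69.10 = 618.2 kPa

Δp ≈ 618 kPa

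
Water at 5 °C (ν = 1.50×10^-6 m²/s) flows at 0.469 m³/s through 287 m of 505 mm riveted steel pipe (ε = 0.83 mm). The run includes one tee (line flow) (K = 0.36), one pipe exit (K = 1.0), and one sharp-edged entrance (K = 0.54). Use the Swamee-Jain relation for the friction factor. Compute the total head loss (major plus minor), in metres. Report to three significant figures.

H_L ≈ 4.12 m

V = 4Q/(πD²) = 2.342 m/s; V²/2g = 0.2794 m
Re = 7.88×10^5, ε/D = 0.00164 → f = 0.02260 (Swamee-Jain)
Major: h_f = f(L/D)·V²/2g = 0.02260·568.3·0.2794 = 3.590 m
Minor: ΣK = 1.90; h_m = ΣK·V²/2g = 0.5310 m
Total H_L = 3.590 + 0.5310 = 4.121 m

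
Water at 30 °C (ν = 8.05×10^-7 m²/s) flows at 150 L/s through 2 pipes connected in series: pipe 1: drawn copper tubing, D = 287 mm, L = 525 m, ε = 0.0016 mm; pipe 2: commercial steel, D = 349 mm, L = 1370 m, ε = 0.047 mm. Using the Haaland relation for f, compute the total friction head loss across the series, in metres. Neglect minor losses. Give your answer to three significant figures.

Pipe 1: V = 2.319 m/s, Re = 8.27×10^5, ε/D = 5.57×10^-6, f = 0.01205, h_1 = f(L/D)V²/2g = 6.040 m
Pipe 2: V = 1.568 m/s, Re = 6.80×10^5, ε/D = 1.35×10^-4, f = 0.01422, h_2 = f(L/D)V²/2g = 6.997 m
Series → Q common, losses add: H = Σh = 13.04 m

H ≈ 13.0 m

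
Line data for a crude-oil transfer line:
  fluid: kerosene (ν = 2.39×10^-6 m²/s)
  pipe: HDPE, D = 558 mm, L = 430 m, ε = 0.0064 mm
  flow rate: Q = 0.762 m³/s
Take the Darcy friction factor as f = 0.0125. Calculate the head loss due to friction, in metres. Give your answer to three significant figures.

V = 4Q/(πD²) = 4·0.762/(π·0.558²) = 3.116 m/s
h_f = f(L/D)V²/(2g) = 0.01250·(430/0.558)·3.116²/(2·9.81) = 4.767 m

h_f ≈ 4.77 m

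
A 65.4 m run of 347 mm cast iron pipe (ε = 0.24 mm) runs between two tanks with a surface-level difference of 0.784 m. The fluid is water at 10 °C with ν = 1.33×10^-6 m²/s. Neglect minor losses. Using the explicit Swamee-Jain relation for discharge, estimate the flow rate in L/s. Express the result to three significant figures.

Swamee-Jain (Type II): Q = -0.965·√(gD⁵h_f/L)·ln[ε/(3.7D) + √(3.17ν²L/(gD³h_f))]
√(gD⁵h_f/L) = √(9.81·0.347⁵·0.784/65.4) = 0.02432
ε/(3.7D) = 1.87×10^-4; √(3.17ν²L/(gD³h_f)) = 3.38×10^-5
Q = -0.965·0.02432·ln(2.207×10^-4) = 0.1976 m³/s
Check: V = 2.09 m/s, Re = 5.45×10^5, f = 0.01882, h_f = 0.789 m ≈ 0.784 m ✓

Q ≈ 198 L/s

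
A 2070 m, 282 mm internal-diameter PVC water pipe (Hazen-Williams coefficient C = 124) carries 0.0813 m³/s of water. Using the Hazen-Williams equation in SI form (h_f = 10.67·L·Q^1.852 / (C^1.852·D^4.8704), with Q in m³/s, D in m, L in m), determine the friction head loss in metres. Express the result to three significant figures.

h_f ≈ 13.4 m

h_f = 10.67·2070·0.0813^1.852 / (124^1.852·0.282^4.8704) = 13.37 m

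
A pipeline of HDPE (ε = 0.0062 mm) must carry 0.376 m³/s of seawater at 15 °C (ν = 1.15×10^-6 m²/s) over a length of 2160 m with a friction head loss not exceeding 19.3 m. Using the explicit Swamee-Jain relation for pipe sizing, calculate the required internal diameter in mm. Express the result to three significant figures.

Swamee-Jain (Type III): D = 0.66·[ε^1.25·(LQ²/(gh_f))^4.75 + ν·Q^9.4·(L/(gh_f))^5.2]^0.04
LQ²/(gh_f) = 1.613; L/(gh_f) = 11.41
Term 1 = ε^1.25·(…)^4.75 = 3.00×10^-6; Term 2 = ν·Q^9.4·(…)^5.2 = 3.67×10^-5
D = 0.66·(3.00×10^-6 + 3.67×10^-5)^0.04 = 0.4401 m = 440 mm
Check: V = 2.47 m/s, Re = 9.46×10^5, f = 0.01205, h_f = 18.4 m ≈ 19.3 m ✓

D ≈ 440 mm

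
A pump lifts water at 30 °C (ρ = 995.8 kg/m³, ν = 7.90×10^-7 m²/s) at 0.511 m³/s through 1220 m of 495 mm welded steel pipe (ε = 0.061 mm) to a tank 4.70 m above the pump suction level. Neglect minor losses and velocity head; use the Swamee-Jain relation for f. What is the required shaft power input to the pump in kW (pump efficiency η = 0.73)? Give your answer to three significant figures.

V = 4Q/(πD²) = 2.655 m/s; Re = 1.66×10^6; ε/D = 1.23×10^-4; f = 0.01339
h_f = f(L/D)V²/2g = 11.86 m
Total head H = z + h_f = 4.70 + 11.86 = 16.56 m
P_hyd = ρgQH = 995.8·9.81·0.511·16.56 = 82.66 kW
P_shaft = P_hyd/η = 82.66/0.73 = 113.2 kW

P_shaft ≈ 113 kW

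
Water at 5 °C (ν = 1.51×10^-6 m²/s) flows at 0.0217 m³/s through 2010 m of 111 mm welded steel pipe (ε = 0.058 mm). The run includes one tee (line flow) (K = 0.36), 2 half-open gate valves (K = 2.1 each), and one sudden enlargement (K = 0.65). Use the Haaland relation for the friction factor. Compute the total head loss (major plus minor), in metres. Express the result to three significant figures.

V = 4Q/(πD²) = 2.242 m/s; V²/2g = 0.2563 m
Re = 1.65×10^5, ε/D = 5.23×10^-4 → f = 0.01908 (Haaland)
Major: h_f = f(L/D)·V²/2g = 0.01908·18108·0.2563 = 88.56 m
Minor: ΣK = 5.21; h_m = ΣK·V²/2g = 1.335 m
Total H_L = 88.56 + 1.335 = 89.90 m

H_L ≈ 89.9 m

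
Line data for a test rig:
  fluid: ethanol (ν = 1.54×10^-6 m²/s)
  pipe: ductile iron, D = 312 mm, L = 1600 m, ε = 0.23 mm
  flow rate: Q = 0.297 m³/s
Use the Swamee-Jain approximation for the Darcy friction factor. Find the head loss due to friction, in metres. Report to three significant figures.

V = 4Q/(πD²) = 4·0.297/(π·0.312²) = 3.885 m/s
Re = VD/ν = 3.885·0.312/1.54×10^-6 = 7.87×10^5 → turbulent
ε/D = 0.23/312 = 7.37×10^-4
Swamee-Jain: f = 0.01884
h_f = f(L/D)V²/(2g) = 0.01884·(1600/0.312)·3.885²/(2·9.81) = 74.31 m

h_f ≈ 74.3 m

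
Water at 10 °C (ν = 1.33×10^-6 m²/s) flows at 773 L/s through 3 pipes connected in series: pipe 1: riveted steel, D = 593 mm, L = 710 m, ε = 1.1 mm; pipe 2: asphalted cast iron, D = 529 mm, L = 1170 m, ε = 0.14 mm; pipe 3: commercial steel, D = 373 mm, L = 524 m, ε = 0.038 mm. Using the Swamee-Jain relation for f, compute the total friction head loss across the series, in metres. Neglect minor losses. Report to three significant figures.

Pipe 1: V = 2.799 m/s, Re = 1.25×10^6, ε/D = 0.00185, f = 0.02318, h_1 = f(L/D)V²/2g = 11.08 m
Pipe 2: V = 3.517 m/s, Re = 1.40×10^6, ε/D = 2.65×10^-4, f = 0.01522, h_2 = f(L/D)V²/2g = 21.22 m
Pipe 3: V = 7.074 m/s, Re = 1.98×10^6, ε/D = 1.02×10^-4, f = 0.01292, h_3 = f(L/D)V²/2g = 46.28 m
Series → Q common, losses add: H = Σh = 78.58 m

H ≈ 78.6 m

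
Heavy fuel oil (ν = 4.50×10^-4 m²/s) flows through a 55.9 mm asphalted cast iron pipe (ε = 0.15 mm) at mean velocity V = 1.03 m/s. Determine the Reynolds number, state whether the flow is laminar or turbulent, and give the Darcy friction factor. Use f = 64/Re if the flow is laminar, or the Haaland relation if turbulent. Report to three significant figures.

Re = VD/ν = 1.030·0.0559/4.50×10^-4 = 128
Re < 2300 → laminar → f = 64/Re = 0.5002

Re ≈ 128; laminar; f = 64/Re ≈ 0.500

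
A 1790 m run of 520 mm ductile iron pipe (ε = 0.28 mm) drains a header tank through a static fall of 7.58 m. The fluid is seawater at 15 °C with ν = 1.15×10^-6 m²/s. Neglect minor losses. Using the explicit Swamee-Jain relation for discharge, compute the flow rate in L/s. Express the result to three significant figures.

Swamee-Jain (Type II): Q = -0.965·√(gD⁵h_f/L)·ln[ε/(3.7D) + √(3.17ν²L/(gD³h_f))]
√(gD⁵h_f/L) = √(9.81·0.520⁵·7.58/1790) = 0.03974
ε/(3.7D) = 1.46×10^-4; √(3.17ν²L/(gD³h_f)) = 2.68×10^-5
Q = -0.965·0.03974·ln(1.723×10^-4) = 0.3324 m³/s
Check: V = 1.56 m/s, Re = 7.08×10^5, f = 0.01775, h_f = 7.63 m ≈ 7.58 m ✓

Q ≈ 332 L/s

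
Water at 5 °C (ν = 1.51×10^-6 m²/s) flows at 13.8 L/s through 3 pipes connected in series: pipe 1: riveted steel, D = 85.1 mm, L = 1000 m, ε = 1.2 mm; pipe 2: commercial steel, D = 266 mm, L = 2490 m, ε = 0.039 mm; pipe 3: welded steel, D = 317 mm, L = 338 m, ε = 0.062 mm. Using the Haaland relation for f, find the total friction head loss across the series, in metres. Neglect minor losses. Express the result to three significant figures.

Pipe 1: V = 2.426 m/s, Re = 1.37×10^5, ε/D = 0.0141, f = 0.04315, h_1 = f(L/D)V²/2g = 152.1 m
Pipe 2: V = 0.2483 m/s, Re = 4.37×10^4, ε/D = 1.47×10^-4, f = 0.02174, h_2 = f(L/D)V²/2g = 0.6397 m
Pipe 3: V = 0.1749 m/s, Re = 3.67×10^4, ε/D = 1.96×10^-4, f = 0.02271, h_3 = f(L/D)V²/2g = 0.03774 m
Series → Q common, losses add: H = Σh = 152.8 m

H ≈ 153 m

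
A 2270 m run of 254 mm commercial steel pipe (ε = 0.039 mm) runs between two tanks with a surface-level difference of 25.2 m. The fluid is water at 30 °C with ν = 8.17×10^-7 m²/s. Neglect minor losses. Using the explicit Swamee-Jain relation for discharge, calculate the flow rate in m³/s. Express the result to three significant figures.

Q ≈ 0.0982 m³/s

Swamee-Jain (Type II): Q = -0.965·√(gD⁵h_f/L)·ln[ε/(3.7D) + √(3.17ν²L/(gD³h_f))]
√(gD⁵h_f/L) = √(9.81·0.254⁵·25.2/2270) = 0.01073
ε/(3.7D) = 4.15×10^-5; √(3.17ν²L/(gD³h_f)) = 3.44×10^-5
Q = -0.965·0.01073·ln(7.593×10^-5) = 0.09822 m³/s
Check: V = 1.94 m/s, Re = 6.03×10^5, f = 0.01480, h_f = 25.3 m ≈ 25.2 m ✓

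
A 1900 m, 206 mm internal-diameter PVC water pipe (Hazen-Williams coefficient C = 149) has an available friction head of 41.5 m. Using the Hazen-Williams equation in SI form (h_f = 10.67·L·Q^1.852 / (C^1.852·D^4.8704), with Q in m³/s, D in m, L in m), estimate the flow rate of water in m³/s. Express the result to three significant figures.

Rearranging: Q = [h_f·C^1.852·D^4.8704 / (10.67·L)]^(1/1.852)
Q = [41.5·149^1.852·0.206^4.8704 / (10.67·1900)]^0.540 = 0.08259 m³/s

Q ≈ 0.0826 m³/s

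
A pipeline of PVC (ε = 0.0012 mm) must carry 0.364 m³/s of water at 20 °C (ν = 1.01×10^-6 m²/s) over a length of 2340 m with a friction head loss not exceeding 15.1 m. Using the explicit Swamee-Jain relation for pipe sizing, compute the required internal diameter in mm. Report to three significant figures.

Swamee-Jain (Type III): D = 0.66·[ε^1.25·(LQ²/(gh_f))^4.75 + ν·Q^9.4·(L/(gh_f))^5.2]^0.04
LQ²/(gh_f) = 2.093; L/(gh_f) = 15.80
Term 1 = ε^1.25·(…)^4.75 = 1.33×10^-6; Term 2 = ν·Q^9.4·(…)^5.2 = 1.29×10^-4
D = 0.66·(1.33×10^-6 + 1.29×10^-4)^0.04 = 0.4615 m = 461 mm
Check: V = 2.18 m/s, Re = 9.94×10^5, f = 0.01168, h_f = 14.3 m ≈ 15.1 m ✓

D ≈ 461 mm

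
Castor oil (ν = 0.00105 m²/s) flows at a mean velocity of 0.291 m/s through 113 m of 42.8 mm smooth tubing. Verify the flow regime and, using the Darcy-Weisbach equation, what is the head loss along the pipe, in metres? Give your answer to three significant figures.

Re = VD/ν = 0.291·0.04280/0.00105 = 11.9 → laminar (Re < 2300)
f = 64/Re = 5.396
h_f = f(L/D)V²/(2g) = 5.396·(113/0.04280)·0.291²/(2·9.81) = 61.48 m

h_f ≈ 61.5 m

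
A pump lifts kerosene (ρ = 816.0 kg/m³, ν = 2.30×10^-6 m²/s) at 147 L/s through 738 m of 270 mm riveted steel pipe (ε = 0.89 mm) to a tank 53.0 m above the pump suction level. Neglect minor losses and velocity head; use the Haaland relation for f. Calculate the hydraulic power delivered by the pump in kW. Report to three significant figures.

V = 4Q/(πD²) = 2.567 m/s; Re = 3.01×10^5; ε/D = 0.00330; f = 0.02730
h_f = f(L/D)V²/2g = 25.07 m
Total head H = z + h_f = 53.0 + 25.07 = 78.07 m
P_hyd = ρgQH = 816.0·9.81·0.147·78.07 = 91.87 kW

P_hyd ≈ 91.9 kW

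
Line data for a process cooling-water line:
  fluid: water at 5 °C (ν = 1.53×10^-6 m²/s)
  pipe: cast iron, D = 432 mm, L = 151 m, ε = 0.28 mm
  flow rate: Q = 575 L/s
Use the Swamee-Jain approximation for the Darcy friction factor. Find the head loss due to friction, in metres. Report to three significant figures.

h_f ≈ 4.99 m

V = 4Q/(πD²) = 4·0.575/(π·0.432²) = 3.923 m/s
Re = VD/ν = 3.923·0.432/1.53×10^-6 = 1.11×10^6 → turbulent
ε/D = 0.28/432 = 6.48×10^-4
Swamee-Jain: f = 0.01819
h_f = f(L/D)V²/(2g) = 0.01819·(151/0.432)·3.923²/(2·9.81) = 4.986 m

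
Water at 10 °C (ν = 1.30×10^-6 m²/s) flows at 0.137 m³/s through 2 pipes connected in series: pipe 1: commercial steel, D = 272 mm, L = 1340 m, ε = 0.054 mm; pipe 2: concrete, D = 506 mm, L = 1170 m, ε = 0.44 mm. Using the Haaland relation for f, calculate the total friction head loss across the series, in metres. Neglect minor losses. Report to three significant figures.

H ≈ 22.4 m

Pipe 1: V = 2.358 m/s, Re = 4.93×10^5, ε/D = 1.99×10^-4, f = 0.01529, h_1 = f(L/D)V²/2g = 21.35 m
Pipe 2: V = 0.6813 m/s, Re = 2.65×10^5, ε/D = 8.70×10^-4, f = 0.02007, h_2 = f(L/D)V²/2g = 1.098 m
Series → Q common, losses add: H = Σh = 22.44 m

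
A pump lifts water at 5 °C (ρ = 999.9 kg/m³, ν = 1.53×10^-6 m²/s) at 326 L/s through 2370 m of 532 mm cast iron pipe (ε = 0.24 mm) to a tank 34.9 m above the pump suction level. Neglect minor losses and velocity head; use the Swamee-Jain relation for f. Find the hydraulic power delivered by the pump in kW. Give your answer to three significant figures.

P_hyd ≈ 139 kW

V = 4Q/(πD²) = 1.467 m/s; Re = 5.10×10^5; ε/D = 4.51×10^-4; f = 0.01744
h_f = f(L/D)V²/2g = 8.519 m
Total head H = z + h_f = 34.9 + 8.519 = 43.42 m
P_hyd = ρgQH = 999.9·9.81·0.326·43.42 = 138.8 kW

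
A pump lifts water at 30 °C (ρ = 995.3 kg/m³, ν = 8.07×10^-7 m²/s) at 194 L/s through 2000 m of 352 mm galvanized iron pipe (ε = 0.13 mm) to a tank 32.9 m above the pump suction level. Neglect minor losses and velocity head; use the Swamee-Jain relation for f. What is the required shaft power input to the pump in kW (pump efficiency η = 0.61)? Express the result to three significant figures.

V = 4Q/(πD²) = 1.994 m/s; Re = 8.70×10^5; ε/D = 3.69×10^-4; f = 0.01643
h_f = f(L/D)V²/2g = 18.91 m
Total head H = z + h_f = 32.9 + 18.91 = 51.81 m
P_hyd = ρgQH = 995.3·9.81·0.194·51.81 = 98.14 kW
P_shaft = P_hyd/η = 98.14/0.61 = 160.9 kW

P_shaft ≈ 161 kW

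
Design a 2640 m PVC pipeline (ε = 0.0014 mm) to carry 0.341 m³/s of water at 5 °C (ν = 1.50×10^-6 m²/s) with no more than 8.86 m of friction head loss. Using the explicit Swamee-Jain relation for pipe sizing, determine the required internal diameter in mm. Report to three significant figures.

D ≈ 524 mm

Swamee-Jain (Type III): D = 0.66·[ε^1.25·(LQ²/(gh_f))^4.75 + ν·Q^9.4·(L/(gh_f))^5.2]^0.04
LQ²/(gh_f) = 3.532; L/(gh_f) = 30.37
Term 1 = ε^1.25·(…)^4.75 = 1.93×10^-5; Term 2 = ν·Q^9.4·(…)^5.2 = 0.00311
D = 0.66·(1.93×10^-5 + 0.00311)^0.04 = 0.5240 m = 524 mm
Check: V = 1.58 m/s, Re = 5.52×10^5, f = 0.01291, h_f = 8.28 m ≈ 8.86 m ✓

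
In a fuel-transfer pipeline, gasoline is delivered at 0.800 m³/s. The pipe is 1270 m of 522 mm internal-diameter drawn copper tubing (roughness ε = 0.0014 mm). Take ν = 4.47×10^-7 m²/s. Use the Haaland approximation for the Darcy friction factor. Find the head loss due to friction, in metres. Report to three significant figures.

V = 4Q/(πD²) = 4·0.800/(π·0.522²) = 3.738 m/s
Re = VD/ν = 3.738·0.522/4.47×10^-7 = 4.37×10^6 → turbulent
ε/D = 0.0014/522 = 2.68×10^-6
Haaland: f = 0.009299
h_f = f(L/D)V²/(2g) = 0.009299·(1270/0.522)·3.738²/(2·9.81) = 16.11 m

h_f ≈ 16.1 m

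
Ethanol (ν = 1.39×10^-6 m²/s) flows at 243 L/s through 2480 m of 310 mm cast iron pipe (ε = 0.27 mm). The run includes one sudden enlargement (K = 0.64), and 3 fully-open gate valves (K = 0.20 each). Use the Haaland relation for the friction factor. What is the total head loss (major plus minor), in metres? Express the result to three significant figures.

V = 4Q/(πD²) = 3.220 m/s; V²/2g = 0.5283 m
Re = 7.18×10^5, ε/D = 8.71×10^-4 → f = 0.01944 (Haaland)
Major: h_f = f(L/D)·V²/2g = 0.01944·8000·0.5283 = 82.14 m
Minor: ΣK = 1.24; h_m = ΣK·V²/2g = 0.6551 m
Total H_L = 82.14 + 0.6551 = 82.80 m

H_L ≈ 82.8 m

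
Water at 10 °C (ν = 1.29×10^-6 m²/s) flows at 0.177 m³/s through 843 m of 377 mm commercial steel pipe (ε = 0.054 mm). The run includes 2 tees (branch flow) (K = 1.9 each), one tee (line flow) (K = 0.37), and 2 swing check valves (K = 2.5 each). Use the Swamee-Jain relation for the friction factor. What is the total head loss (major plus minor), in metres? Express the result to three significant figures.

V = 4Q/(πD²) = 1.586 m/s; V²/2g = 0.1281 m
Re = 4.63×10^5, ε/D = 1.43×10^-4 → f = 0.01506 (Swamee-Jain)
Major: h_f = f(L/D)·V²/2g = 0.01506·2236·0.1281 = 4.316 m
Minor: ΣK = 9.17; h_m = ΣK·V²/2g = 1.175 m
Total H_L = 4.316 + 1.175 = 5.492 m

H_L ≈ 5.49 m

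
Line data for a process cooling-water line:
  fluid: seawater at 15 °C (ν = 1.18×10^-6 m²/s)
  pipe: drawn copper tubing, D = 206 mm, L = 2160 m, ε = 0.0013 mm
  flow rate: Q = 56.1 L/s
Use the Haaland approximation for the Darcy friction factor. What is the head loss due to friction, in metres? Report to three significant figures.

h_f ≈ 21.9 m

V = 4Q/(πD²) = 4·0.0561/(π·0.206²) = 1.683 m/s
Re = VD/ν = 1.683·0.206/1.18×10^-6 = 2.94×10^5 → turbulent
ε/D = 0.0013/206 = 6.31×10^-6
Haaland: f = 0.01445
h_f = f(L/D)V²/(2g) = 0.01445·(2160/0.206)·1.683²/(2·9.81) = 21.88 m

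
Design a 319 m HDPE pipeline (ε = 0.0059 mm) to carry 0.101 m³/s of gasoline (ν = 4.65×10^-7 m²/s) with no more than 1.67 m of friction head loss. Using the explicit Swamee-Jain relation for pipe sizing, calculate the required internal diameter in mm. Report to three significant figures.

D ≈ 290 mm

Swamee-Jain (Type III): D = 0.66·[ε^1.25·(LQ²/(gh_f))^4.75 + ν·Q^9.4·(L/(gh_f))^5.2]^0.04
LQ²/(gh_f) = 0.1986; L/(gh_f) = 19.47
Term 1 = ε^1.25·(…)^4.75 = 1.35×10^-10; Term 2 = ν·Q^9.4·(…)^5.2 = 1.03×10^-9
D = 0.66·(1.35×10^-10 + 1.03×10^-9)^0.04 = 0.2899 m = 290 mm
Check: V = 1.53 m/s, Re = 9.54×10^5, f = 0.01217, h_f = 1.60 m ≈ 1.67 m ✓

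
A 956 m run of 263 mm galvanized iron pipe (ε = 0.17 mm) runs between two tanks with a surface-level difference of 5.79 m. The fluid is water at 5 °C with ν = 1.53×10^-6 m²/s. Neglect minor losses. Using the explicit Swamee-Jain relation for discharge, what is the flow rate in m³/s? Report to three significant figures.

Q ≈ 0.0690 m³/s

Swamee-Jain (Type II): Q = -0.965·√(gD⁵h_f/L)·ln[ε/(3.7D) + √(3.17ν²L/(gD³h_f))]
√(gD⁵h_f/L) = √(9.81·0.263⁵·5.79/956) = 0.008646
ε/(3.7D) = 1.75×10^-4; √(3.17ν²L/(gD³h_f)) = 8.29×10^-5
Q = -0.965·0.008646·ln(2.576×10^-4) = 0.06895 m³/s
Check: V = 1.27 m/s, Re = 2.18×10^5, f = 0.01954, h_f = 5.83 m ≈ 5.79 m ✓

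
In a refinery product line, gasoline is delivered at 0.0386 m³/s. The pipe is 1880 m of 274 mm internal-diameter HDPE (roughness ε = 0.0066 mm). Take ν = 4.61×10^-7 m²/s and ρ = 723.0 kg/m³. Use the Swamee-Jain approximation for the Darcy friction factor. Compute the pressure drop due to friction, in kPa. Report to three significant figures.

Δp ≈ 14.9 kPa

V = 4Q/(πD²) = 4·0.0386/(π·0.274²) = 0.6546 m/s
Re = VD/ν = 0.6546·0.274/4.61×10^-7 = 3.89×10^5 → turbulent
ε/D = 0.0066/274 = 2.41×10^-5
Swamee-Jain: f = 0.01402
h_f = f(L/D)V²/(2g) = 0.01402·(1880/0.274)·0.6546²/(2·9.81) = 2.102 m
Δp = ρg·h_f = 723.0·9.81·2.102 = 14.91 kPa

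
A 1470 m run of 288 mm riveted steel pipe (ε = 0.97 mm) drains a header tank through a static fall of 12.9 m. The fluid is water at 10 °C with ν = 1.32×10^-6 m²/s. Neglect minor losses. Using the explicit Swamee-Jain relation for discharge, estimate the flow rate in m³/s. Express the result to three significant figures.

Swamee-Jain (Type II): Q = -0.965·√(gD⁵h_f/L)·ln[ε/(3.7D) + √(3.17ν²L/(gD³h_f))]
√(gD⁵h_f/L) = √(9.81·0.288⁵·12.9/1470) = 0.01306
ε/(3.7D) = 9.10×10^-4; √(3.17ν²L/(gD³h_f)) = 5.18×10^-5
Q = -0.965·0.01306·ln(9.621×10^-4) = 0.08755 m³/s
Check: V = 1.34 m/s, Re = 2.93×10^5, f = 0.02761, h_f = 13.0 m ≈ 12.9 m ✓

Q ≈ 0.0875 m³/s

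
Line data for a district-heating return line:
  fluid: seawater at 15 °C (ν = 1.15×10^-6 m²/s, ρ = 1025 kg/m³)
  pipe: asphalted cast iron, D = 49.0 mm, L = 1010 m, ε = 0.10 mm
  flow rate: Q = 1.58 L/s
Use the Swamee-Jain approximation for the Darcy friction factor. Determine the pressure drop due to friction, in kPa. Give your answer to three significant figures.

Δp ≈ 207 kPa

V = 4Q/(πD²) = 4·0.00158/(π·0.0490²) = 0.8379 m/s
Re = VD/ν = 0.8379·0.0490/1.15×10^-6 = 3.57×10^4 → turbulent
ε/D = 0.10/49.0 = 0.00204
Swamee-Jain: f = 0.02786
h_f = f(L/D)V²/(2g) = 0.02786·(1010/0.0490)·0.8379²/(2·9.81) = 20.55 m
Δp = ρg·h_f = 1025·9.81·20.55 = 206.6 kPa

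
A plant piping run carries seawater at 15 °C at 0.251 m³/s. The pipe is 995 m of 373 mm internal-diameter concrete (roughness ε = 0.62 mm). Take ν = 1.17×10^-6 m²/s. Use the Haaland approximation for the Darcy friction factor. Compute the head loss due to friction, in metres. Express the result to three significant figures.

V = 4Q/(πD²) = 4·0.251/(π·0.373²) = 2.297 m/s
Re = VD/ν = 2.297·0.373/1.17×10^-6 = 7.32×10^5 → turbulent
ε/D = 0.62/373 = 0.00166
Haaland: f = 0.02261
h_f = f(L/D)V²/(2g) = 0.02261·(995/0.373)·2.297²/(2·9.81) = 16.22 m

h_f ≈ 16.2 m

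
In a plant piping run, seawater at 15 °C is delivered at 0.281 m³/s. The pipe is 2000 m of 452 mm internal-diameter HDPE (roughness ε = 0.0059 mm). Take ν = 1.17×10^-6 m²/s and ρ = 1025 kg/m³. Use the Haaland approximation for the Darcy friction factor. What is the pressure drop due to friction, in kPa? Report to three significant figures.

Δp ≈ 87.4 kPa

V = 4Q/(πD²) = 4·0.281/(π·0.452²) = 1.751 m/s
Re = VD/ν = 1.751·0.452/1.17×10^-6 = 6.77×10^5 → turbulent
ε/D = 0.0059/452 = 1.31×10^-5
Haaland: f = 0.01257
h_f = f(L/D)V²/(2g) = 0.01257·(2000/0.452)·1.751²/(2·9.81) = 8.694 m
Δp = ρg·h_f = 1025·9.81·8.694 = 87.42 kPa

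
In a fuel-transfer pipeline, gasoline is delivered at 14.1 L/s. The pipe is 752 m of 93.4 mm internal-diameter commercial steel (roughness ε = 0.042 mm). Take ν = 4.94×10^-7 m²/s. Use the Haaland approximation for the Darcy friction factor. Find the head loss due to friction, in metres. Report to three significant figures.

h_f ≈ 30.4 m

V = 4Q/(πD²) = 4·0.0141/(π·0.0934²) = 2.058 m/s
Re = VD/ν = 2.058·0.0934/4.94×10^-7 = 3.89×10^5 → turbulent
ε/D = 0.042/93.4 = 4.50×10^-4
Haaland: f = 0.01748
h_f = f(L/D)V²/(2g) = 0.01748·(752/0.0934)·2.058²/(2·9.81) = 30.38 m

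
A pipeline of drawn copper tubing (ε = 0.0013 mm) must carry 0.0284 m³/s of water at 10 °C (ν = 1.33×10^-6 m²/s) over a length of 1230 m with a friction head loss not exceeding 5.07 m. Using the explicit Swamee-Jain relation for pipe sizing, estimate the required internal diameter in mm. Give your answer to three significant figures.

D ≈ 196 mm

Swamee-Jain (Type III): D = 0.66·[ε^1.25·(LQ²/(gh_f))^4.75 + ν·Q^9.4·(L/(gh_f))^5.2]^0.04
LQ²/(gh_f) = 0.01995; L/(gh_f) = 24.73
Term 1 = ε^1.25·(…)^4.75 = 3.69×10^-16; Term 2 = ν·Q^9.4·(…)^5.2 = 6.76×10^-14
D = 0.66·(3.69×10^-16 + 6.76×10^-14)^0.04 = 0.1963 m = 196 mm
Check: V = 0.939 m/s, Re = 1.39×10^5, f = 0.01675, h_f = 4.72 m ≈ 5.07 m ✓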